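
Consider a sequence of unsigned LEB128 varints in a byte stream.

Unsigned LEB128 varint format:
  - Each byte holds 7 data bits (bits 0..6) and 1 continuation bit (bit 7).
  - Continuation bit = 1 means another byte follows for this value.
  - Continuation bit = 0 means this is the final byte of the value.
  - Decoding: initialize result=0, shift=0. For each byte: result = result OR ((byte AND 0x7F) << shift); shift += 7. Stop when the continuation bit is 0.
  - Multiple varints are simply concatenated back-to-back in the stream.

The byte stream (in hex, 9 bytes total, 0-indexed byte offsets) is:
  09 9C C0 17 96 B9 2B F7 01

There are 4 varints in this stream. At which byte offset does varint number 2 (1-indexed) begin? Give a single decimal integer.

Answer: 1

Derivation:
  byte[0]=0x09 cont=0 payload=0x09=9: acc |= 9<<0 -> acc=9 shift=7 [end]
Varint 1: bytes[0:1] = 09 -> value 9 (1 byte(s))
  byte[1]=0x9C cont=1 payload=0x1C=28: acc |= 28<<0 -> acc=28 shift=7
  byte[2]=0xC0 cont=1 payload=0x40=64: acc |= 64<<7 -> acc=8220 shift=14
  byte[3]=0x17 cont=0 payload=0x17=23: acc |= 23<<14 -> acc=385052 shift=21 [end]
Varint 2: bytes[1:4] = 9C C0 17 -> value 385052 (3 byte(s))
  byte[4]=0x96 cont=1 payload=0x16=22: acc |= 22<<0 -> acc=22 shift=7
  byte[5]=0xB9 cont=1 payload=0x39=57: acc |= 57<<7 -> acc=7318 shift=14
  byte[6]=0x2B cont=0 payload=0x2B=43: acc |= 43<<14 -> acc=711830 shift=21 [end]
Varint 3: bytes[4:7] = 96 B9 2B -> value 711830 (3 byte(s))
  byte[7]=0xF7 cont=1 payload=0x77=119: acc |= 119<<0 -> acc=119 shift=7
  byte[8]=0x01 cont=0 payload=0x01=1: acc |= 1<<7 -> acc=247 shift=14 [end]
Varint 4: bytes[7:9] = F7 01 -> value 247 (2 byte(s))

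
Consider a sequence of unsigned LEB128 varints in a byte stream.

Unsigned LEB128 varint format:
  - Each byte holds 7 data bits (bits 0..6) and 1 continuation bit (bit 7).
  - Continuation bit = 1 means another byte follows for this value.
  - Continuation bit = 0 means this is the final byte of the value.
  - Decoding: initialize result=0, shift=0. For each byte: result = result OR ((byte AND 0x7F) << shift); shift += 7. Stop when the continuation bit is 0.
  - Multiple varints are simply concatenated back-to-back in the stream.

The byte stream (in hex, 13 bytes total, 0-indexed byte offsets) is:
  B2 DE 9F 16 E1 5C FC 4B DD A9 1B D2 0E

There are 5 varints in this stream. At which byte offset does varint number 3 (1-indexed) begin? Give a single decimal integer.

  byte[0]=0xB2 cont=1 payload=0x32=50: acc |= 50<<0 -> acc=50 shift=7
  byte[1]=0xDE cont=1 payload=0x5E=94: acc |= 94<<7 -> acc=12082 shift=14
  byte[2]=0x9F cont=1 payload=0x1F=31: acc |= 31<<14 -> acc=519986 shift=21
  byte[3]=0x16 cont=0 payload=0x16=22: acc |= 22<<21 -> acc=46657330 shift=28 [end]
Varint 1: bytes[0:4] = B2 DE 9F 16 -> value 46657330 (4 byte(s))
  byte[4]=0xE1 cont=1 payload=0x61=97: acc |= 97<<0 -> acc=97 shift=7
  byte[5]=0x5C cont=0 payload=0x5C=92: acc |= 92<<7 -> acc=11873 shift=14 [end]
Varint 2: bytes[4:6] = E1 5C -> value 11873 (2 byte(s))
  byte[6]=0xFC cont=1 payload=0x7C=124: acc |= 124<<0 -> acc=124 shift=7
  byte[7]=0x4B cont=0 payload=0x4B=75: acc |= 75<<7 -> acc=9724 shift=14 [end]
Varint 3: bytes[6:8] = FC 4B -> value 9724 (2 byte(s))
  byte[8]=0xDD cont=1 payload=0x5D=93: acc |= 93<<0 -> acc=93 shift=7
  byte[9]=0xA9 cont=1 payload=0x29=41: acc |= 41<<7 -> acc=5341 shift=14
  byte[10]=0x1B cont=0 payload=0x1B=27: acc |= 27<<14 -> acc=447709 shift=21 [end]
Varint 4: bytes[8:11] = DD A9 1B -> value 447709 (3 byte(s))
  byte[11]=0xD2 cont=1 payload=0x52=82: acc |= 82<<0 -> acc=82 shift=7
  byte[12]=0x0E cont=0 payload=0x0E=14: acc |= 14<<7 -> acc=1874 shift=14 [end]
Varint 5: bytes[11:13] = D2 0E -> value 1874 (2 byte(s))

Answer: 6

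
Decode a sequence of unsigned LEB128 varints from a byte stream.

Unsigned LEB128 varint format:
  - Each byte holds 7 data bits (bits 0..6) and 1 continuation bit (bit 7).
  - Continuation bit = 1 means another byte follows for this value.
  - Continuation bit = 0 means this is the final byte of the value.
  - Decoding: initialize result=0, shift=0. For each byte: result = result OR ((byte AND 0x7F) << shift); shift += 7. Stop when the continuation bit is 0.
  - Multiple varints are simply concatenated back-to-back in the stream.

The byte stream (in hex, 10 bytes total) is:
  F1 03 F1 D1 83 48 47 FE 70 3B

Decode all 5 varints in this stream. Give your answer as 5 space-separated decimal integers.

  byte[0]=0xF1 cont=1 payload=0x71=113: acc |= 113<<0 -> acc=113 shift=7
  byte[1]=0x03 cont=0 payload=0x03=3: acc |= 3<<7 -> acc=497 shift=14 [end]
Varint 1: bytes[0:2] = F1 03 -> value 497 (2 byte(s))
  byte[2]=0xF1 cont=1 payload=0x71=113: acc |= 113<<0 -> acc=113 shift=7
  byte[3]=0xD1 cont=1 payload=0x51=81: acc |= 81<<7 -> acc=10481 shift=14
  byte[4]=0x83 cont=1 payload=0x03=3: acc |= 3<<14 -> acc=59633 shift=21
  byte[5]=0x48 cont=0 payload=0x48=72: acc |= 72<<21 -> acc=151054577 shift=28 [end]
Varint 2: bytes[2:6] = F1 D1 83 48 -> value 151054577 (4 byte(s))
  byte[6]=0x47 cont=0 payload=0x47=71: acc |= 71<<0 -> acc=71 shift=7 [end]
Varint 3: bytes[6:7] = 47 -> value 71 (1 byte(s))
  byte[7]=0xFE cont=1 payload=0x7E=126: acc |= 126<<0 -> acc=126 shift=7
  byte[8]=0x70 cont=0 payload=0x70=112: acc |= 112<<7 -> acc=14462 shift=14 [end]
Varint 4: bytes[7:9] = FE 70 -> value 14462 (2 byte(s))
  byte[9]=0x3B cont=0 payload=0x3B=59: acc |= 59<<0 -> acc=59 shift=7 [end]
Varint 5: bytes[9:10] = 3B -> value 59 (1 byte(s))

Answer: 497 151054577 71 14462 59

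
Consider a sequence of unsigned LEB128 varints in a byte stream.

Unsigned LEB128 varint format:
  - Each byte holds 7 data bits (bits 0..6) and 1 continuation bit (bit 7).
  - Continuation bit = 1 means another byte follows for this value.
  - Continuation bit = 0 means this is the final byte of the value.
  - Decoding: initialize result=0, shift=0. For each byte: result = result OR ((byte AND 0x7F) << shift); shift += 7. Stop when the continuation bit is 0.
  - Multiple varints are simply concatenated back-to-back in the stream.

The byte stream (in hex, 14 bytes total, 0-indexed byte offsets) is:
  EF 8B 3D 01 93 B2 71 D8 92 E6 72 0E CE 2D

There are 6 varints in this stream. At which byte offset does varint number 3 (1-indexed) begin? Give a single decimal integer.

Answer: 4

Derivation:
  byte[0]=0xEF cont=1 payload=0x6F=111: acc |= 111<<0 -> acc=111 shift=7
  byte[1]=0x8B cont=1 payload=0x0B=11: acc |= 11<<7 -> acc=1519 shift=14
  byte[2]=0x3D cont=0 payload=0x3D=61: acc |= 61<<14 -> acc=1000943 shift=21 [end]
Varint 1: bytes[0:3] = EF 8B 3D -> value 1000943 (3 byte(s))
  byte[3]=0x01 cont=0 payload=0x01=1: acc |= 1<<0 -> acc=1 shift=7 [end]
Varint 2: bytes[3:4] = 01 -> value 1 (1 byte(s))
  byte[4]=0x93 cont=1 payload=0x13=19: acc |= 19<<0 -> acc=19 shift=7
  byte[5]=0xB2 cont=1 payload=0x32=50: acc |= 50<<7 -> acc=6419 shift=14
  byte[6]=0x71 cont=0 payload=0x71=113: acc |= 113<<14 -> acc=1857811 shift=21 [end]
Varint 3: bytes[4:7] = 93 B2 71 -> value 1857811 (3 byte(s))
  byte[7]=0xD8 cont=1 payload=0x58=88: acc |= 88<<0 -> acc=88 shift=7
  byte[8]=0x92 cont=1 payload=0x12=18: acc |= 18<<7 -> acc=2392 shift=14
  byte[9]=0xE6 cont=1 payload=0x66=102: acc |= 102<<14 -> acc=1673560 shift=21
  byte[10]=0x72 cont=0 payload=0x72=114: acc |= 114<<21 -> acc=240748888 shift=28 [end]
Varint 4: bytes[7:11] = D8 92 E6 72 -> value 240748888 (4 byte(s))
  byte[11]=0x0E cont=0 payload=0x0E=14: acc |= 14<<0 -> acc=14 shift=7 [end]
Varint 5: bytes[11:12] = 0E -> value 14 (1 byte(s))
  byte[12]=0xCE cont=1 payload=0x4E=78: acc |= 78<<0 -> acc=78 shift=7
  byte[13]=0x2D cont=0 payload=0x2D=45: acc |= 45<<7 -> acc=5838 shift=14 [end]
Varint 6: bytes[12:14] = CE 2D -> value 5838 (2 byte(s))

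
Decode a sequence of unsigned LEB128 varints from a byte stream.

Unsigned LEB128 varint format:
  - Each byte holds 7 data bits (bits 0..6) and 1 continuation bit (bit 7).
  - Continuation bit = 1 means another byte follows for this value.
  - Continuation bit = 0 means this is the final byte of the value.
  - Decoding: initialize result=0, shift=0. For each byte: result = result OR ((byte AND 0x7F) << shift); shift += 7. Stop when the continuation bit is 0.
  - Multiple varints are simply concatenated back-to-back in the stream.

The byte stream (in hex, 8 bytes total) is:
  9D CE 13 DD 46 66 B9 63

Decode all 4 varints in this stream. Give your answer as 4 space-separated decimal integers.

Answer: 321309 9053 102 12729

Derivation:
  byte[0]=0x9D cont=1 payload=0x1D=29: acc |= 29<<0 -> acc=29 shift=7
  byte[1]=0xCE cont=1 payload=0x4E=78: acc |= 78<<7 -> acc=10013 shift=14
  byte[2]=0x13 cont=0 payload=0x13=19: acc |= 19<<14 -> acc=321309 shift=21 [end]
Varint 1: bytes[0:3] = 9D CE 13 -> value 321309 (3 byte(s))
  byte[3]=0xDD cont=1 payload=0x5D=93: acc |= 93<<0 -> acc=93 shift=7
  byte[4]=0x46 cont=0 payload=0x46=70: acc |= 70<<7 -> acc=9053 shift=14 [end]
Varint 2: bytes[3:5] = DD 46 -> value 9053 (2 byte(s))
  byte[5]=0x66 cont=0 payload=0x66=102: acc |= 102<<0 -> acc=102 shift=7 [end]
Varint 3: bytes[5:6] = 66 -> value 102 (1 byte(s))
  byte[6]=0xB9 cont=1 payload=0x39=57: acc |= 57<<0 -> acc=57 shift=7
  byte[7]=0x63 cont=0 payload=0x63=99: acc |= 99<<7 -> acc=12729 shift=14 [end]
Varint 4: bytes[6:8] = B9 63 -> value 12729 (2 byte(s))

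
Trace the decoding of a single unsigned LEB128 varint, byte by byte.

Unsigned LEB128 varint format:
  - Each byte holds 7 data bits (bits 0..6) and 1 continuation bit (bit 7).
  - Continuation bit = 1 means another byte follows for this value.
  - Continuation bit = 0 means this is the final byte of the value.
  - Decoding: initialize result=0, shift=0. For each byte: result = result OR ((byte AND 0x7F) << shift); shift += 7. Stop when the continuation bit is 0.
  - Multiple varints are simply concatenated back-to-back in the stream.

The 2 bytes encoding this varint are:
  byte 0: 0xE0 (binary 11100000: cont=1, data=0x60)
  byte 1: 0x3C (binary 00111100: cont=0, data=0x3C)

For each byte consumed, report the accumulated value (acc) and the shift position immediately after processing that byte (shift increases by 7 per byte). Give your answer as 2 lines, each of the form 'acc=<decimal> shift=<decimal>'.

Answer: acc=96 shift=7
acc=7776 shift=14

Derivation:
byte 0=0xE0: payload=0x60=96, contrib = 96<<0 = 96; acc -> 96, shift -> 7
byte 1=0x3C: payload=0x3C=60, contrib = 60<<7 = 7680; acc -> 7776, shift -> 14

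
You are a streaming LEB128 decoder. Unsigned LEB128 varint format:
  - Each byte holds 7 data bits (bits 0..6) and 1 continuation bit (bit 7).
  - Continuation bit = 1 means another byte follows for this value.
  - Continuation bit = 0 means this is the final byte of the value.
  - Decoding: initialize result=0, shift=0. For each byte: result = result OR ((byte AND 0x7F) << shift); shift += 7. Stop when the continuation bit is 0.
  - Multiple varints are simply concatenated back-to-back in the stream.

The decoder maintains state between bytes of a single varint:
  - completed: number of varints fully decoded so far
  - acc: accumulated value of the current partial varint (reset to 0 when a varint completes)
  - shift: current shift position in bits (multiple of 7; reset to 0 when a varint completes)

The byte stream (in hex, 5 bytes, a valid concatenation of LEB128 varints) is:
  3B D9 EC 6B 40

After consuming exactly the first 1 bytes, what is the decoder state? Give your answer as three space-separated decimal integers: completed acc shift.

byte[0]=0x3B cont=0 payload=0x3B: varint #1 complete (value=59); reset -> completed=1 acc=0 shift=0

Answer: 1 0 0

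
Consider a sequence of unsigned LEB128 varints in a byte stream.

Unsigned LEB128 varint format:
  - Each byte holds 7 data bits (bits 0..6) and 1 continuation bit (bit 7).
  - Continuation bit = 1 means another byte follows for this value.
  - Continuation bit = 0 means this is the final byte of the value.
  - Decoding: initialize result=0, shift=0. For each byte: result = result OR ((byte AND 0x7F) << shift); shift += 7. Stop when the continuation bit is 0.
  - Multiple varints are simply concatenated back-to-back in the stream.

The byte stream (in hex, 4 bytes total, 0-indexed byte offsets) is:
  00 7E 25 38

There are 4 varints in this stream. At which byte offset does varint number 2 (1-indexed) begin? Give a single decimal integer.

Answer: 1

Derivation:
  byte[0]=0x00 cont=0 payload=0x00=0: acc |= 0<<0 -> acc=0 shift=7 [end]
Varint 1: bytes[0:1] = 00 -> value 0 (1 byte(s))
  byte[1]=0x7E cont=0 payload=0x7E=126: acc |= 126<<0 -> acc=126 shift=7 [end]
Varint 2: bytes[1:2] = 7E -> value 126 (1 byte(s))
  byte[2]=0x25 cont=0 payload=0x25=37: acc |= 37<<0 -> acc=37 shift=7 [end]
Varint 3: bytes[2:3] = 25 -> value 37 (1 byte(s))
  byte[3]=0x38 cont=0 payload=0x38=56: acc |= 56<<0 -> acc=56 shift=7 [end]
Varint 4: bytes[3:4] = 38 -> value 56 (1 byte(s))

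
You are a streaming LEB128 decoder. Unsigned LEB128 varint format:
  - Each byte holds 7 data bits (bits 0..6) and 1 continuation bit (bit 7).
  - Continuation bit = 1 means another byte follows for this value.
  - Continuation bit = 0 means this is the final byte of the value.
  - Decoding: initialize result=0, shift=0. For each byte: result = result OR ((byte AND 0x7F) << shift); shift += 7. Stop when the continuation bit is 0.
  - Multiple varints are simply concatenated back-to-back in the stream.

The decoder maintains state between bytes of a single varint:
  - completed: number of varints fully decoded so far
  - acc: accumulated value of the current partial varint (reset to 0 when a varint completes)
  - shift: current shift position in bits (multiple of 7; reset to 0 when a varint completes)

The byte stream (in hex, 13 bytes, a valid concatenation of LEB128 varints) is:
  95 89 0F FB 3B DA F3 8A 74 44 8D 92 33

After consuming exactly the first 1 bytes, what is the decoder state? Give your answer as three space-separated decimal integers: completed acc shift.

byte[0]=0x95 cont=1 payload=0x15: acc |= 21<<0 -> completed=0 acc=21 shift=7

Answer: 0 21 7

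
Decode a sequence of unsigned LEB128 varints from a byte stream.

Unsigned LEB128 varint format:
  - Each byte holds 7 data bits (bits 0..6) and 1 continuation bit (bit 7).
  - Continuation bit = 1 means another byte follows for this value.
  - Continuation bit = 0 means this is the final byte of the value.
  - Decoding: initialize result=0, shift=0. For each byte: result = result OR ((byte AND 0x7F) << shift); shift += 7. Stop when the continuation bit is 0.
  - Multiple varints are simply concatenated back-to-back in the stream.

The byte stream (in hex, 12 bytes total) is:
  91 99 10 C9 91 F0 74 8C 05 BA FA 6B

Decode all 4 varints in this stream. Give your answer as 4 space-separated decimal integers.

Answer: 265361 245106889 652 1768762

Derivation:
  byte[0]=0x91 cont=1 payload=0x11=17: acc |= 17<<0 -> acc=17 shift=7
  byte[1]=0x99 cont=1 payload=0x19=25: acc |= 25<<7 -> acc=3217 shift=14
  byte[2]=0x10 cont=0 payload=0x10=16: acc |= 16<<14 -> acc=265361 shift=21 [end]
Varint 1: bytes[0:3] = 91 99 10 -> value 265361 (3 byte(s))
  byte[3]=0xC9 cont=1 payload=0x49=73: acc |= 73<<0 -> acc=73 shift=7
  byte[4]=0x91 cont=1 payload=0x11=17: acc |= 17<<7 -> acc=2249 shift=14
  byte[5]=0xF0 cont=1 payload=0x70=112: acc |= 112<<14 -> acc=1837257 shift=21
  byte[6]=0x74 cont=0 payload=0x74=116: acc |= 116<<21 -> acc=245106889 shift=28 [end]
Varint 2: bytes[3:7] = C9 91 F0 74 -> value 245106889 (4 byte(s))
  byte[7]=0x8C cont=1 payload=0x0C=12: acc |= 12<<0 -> acc=12 shift=7
  byte[8]=0x05 cont=0 payload=0x05=5: acc |= 5<<7 -> acc=652 shift=14 [end]
Varint 3: bytes[7:9] = 8C 05 -> value 652 (2 byte(s))
  byte[9]=0xBA cont=1 payload=0x3A=58: acc |= 58<<0 -> acc=58 shift=7
  byte[10]=0xFA cont=1 payload=0x7A=122: acc |= 122<<7 -> acc=15674 shift=14
  byte[11]=0x6B cont=0 payload=0x6B=107: acc |= 107<<14 -> acc=1768762 shift=21 [end]
Varint 4: bytes[9:12] = BA FA 6B -> value 1768762 (3 byte(s))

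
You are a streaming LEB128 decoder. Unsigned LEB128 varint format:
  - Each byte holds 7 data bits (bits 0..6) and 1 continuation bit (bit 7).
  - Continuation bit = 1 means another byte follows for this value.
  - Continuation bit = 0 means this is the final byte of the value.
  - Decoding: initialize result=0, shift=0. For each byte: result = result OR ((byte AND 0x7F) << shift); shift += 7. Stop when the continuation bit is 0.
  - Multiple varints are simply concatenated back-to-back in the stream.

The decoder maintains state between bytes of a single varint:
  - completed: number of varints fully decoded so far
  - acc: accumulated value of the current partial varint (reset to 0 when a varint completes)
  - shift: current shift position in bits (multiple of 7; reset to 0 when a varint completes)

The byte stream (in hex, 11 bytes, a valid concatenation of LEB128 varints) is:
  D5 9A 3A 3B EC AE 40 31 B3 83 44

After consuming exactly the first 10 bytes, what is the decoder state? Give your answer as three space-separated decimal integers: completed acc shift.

byte[0]=0xD5 cont=1 payload=0x55: acc |= 85<<0 -> completed=0 acc=85 shift=7
byte[1]=0x9A cont=1 payload=0x1A: acc |= 26<<7 -> completed=0 acc=3413 shift=14
byte[2]=0x3A cont=0 payload=0x3A: varint #1 complete (value=953685); reset -> completed=1 acc=0 shift=0
byte[3]=0x3B cont=0 payload=0x3B: varint #2 complete (value=59); reset -> completed=2 acc=0 shift=0
byte[4]=0xEC cont=1 payload=0x6C: acc |= 108<<0 -> completed=2 acc=108 shift=7
byte[5]=0xAE cont=1 payload=0x2E: acc |= 46<<7 -> completed=2 acc=5996 shift=14
byte[6]=0x40 cont=0 payload=0x40: varint #3 complete (value=1054572); reset -> completed=3 acc=0 shift=0
byte[7]=0x31 cont=0 payload=0x31: varint #4 complete (value=49); reset -> completed=4 acc=0 shift=0
byte[8]=0xB3 cont=1 payload=0x33: acc |= 51<<0 -> completed=4 acc=51 shift=7
byte[9]=0x83 cont=1 payload=0x03: acc |= 3<<7 -> completed=4 acc=435 shift=14

Answer: 4 435 14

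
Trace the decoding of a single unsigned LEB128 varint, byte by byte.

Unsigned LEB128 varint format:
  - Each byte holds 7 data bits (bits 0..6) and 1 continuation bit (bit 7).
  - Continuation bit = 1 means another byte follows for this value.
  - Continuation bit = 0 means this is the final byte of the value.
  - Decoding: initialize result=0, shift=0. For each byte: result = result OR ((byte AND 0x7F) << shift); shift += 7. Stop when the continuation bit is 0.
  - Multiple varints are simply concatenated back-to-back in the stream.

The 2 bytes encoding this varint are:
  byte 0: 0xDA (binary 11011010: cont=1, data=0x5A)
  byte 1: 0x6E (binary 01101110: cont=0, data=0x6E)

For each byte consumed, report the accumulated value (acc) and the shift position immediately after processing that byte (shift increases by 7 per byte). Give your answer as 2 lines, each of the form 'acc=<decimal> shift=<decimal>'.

byte 0=0xDA: payload=0x5A=90, contrib = 90<<0 = 90; acc -> 90, shift -> 7
byte 1=0x6E: payload=0x6E=110, contrib = 110<<7 = 14080; acc -> 14170, shift -> 14

Answer: acc=90 shift=7
acc=14170 shift=14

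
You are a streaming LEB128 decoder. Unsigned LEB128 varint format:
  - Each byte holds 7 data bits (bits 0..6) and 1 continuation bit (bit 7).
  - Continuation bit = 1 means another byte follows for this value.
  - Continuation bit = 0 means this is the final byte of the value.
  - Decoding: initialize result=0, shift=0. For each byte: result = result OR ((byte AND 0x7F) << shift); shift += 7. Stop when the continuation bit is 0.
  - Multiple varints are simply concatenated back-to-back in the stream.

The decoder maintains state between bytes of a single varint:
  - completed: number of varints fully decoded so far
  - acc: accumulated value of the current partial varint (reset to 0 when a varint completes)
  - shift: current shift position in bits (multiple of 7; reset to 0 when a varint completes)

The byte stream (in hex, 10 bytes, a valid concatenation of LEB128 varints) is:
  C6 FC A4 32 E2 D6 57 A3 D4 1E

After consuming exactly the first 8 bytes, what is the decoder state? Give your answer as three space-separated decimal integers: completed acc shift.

byte[0]=0xC6 cont=1 payload=0x46: acc |= 70<<0 -> completed=0 acc=70 shift=7
byte[1]=0xFC cont=1 payload=0x7C: acc |= 124<<7 -> completed=0 acc=15942 shift=14
byte[2]=0xA4 cont=1 payload=0x24: acc |= 36<<14 -> completed=0 acc=605766 shift=21
byte[3]=0x32 cont=0 payload=0x32: varint #1 complete (value=105463366); reset -> completed=1 acc=0 shift=0
byte[4]=0xE2 cont=1 payload=0x62: acc |= 98<<0 -> completed=1 acc=98 shift=7
byte[5]=0xD6 cont=1 payload=0x56: acc |= 86<<7 -> completed=1 acc=11106 shift=14
byte[6]=0x57 cont=0 payload=0x57: varint #2 complete (value=1436514); reset -> completed=2 acc=0 shift=0
byte[7]=0xA3 cont=1 payload=0x23: acc |= 35<<0 -> completed=2 acc=35 shift=7

Answer: 2 35 7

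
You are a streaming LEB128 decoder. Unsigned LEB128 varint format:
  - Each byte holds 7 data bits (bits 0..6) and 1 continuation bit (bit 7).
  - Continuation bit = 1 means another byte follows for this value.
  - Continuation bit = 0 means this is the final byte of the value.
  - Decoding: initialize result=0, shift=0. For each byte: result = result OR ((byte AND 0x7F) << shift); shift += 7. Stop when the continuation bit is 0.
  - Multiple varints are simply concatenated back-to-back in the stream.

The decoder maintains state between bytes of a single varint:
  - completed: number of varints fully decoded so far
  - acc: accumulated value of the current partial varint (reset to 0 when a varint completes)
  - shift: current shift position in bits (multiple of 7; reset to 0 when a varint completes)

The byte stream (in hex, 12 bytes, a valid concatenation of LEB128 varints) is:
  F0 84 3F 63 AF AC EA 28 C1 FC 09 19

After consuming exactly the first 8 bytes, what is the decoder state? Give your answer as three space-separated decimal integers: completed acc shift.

byte[0]=0xF0 cont=1 payload=0x70: acc |= 112<<0 -> completed=0 acc=112 shift=7
byte[1]=0x84 cont=1 payload=0x04: acc |= 4<<7 -> completed=0 acc=624 shift=14
byte[2]=0x3F cont=0 payload=0x3F: varint #1 complete (value=1032816); reset -> completed=1 acc=0 shift=0
byte[3]=0x63 cont=0 payload=0x63: varint #2 complete (value=99); reset -> completed=2 acc=0 shift=0
byte[4]=0xAF cont=1 payload=0x2F: acc |= 47<<0 -> completed=2 acc=47 shift=7
byte[5]=0xAC cont=1 payload=0x2C: acc |= 44<<7 -> completed=2 acc=5679 shift=14
byte[6]=0xEA cont=1 payload=0x6A: acc |= 106<<14 -> completed=2 acc=1742383 shift=21
byte[7]=0x28 cont=0 payload=0x28: varint #3 complete (value=85628463); reset -> completed=3 acc=0 shift=0

Answer: 3 0 0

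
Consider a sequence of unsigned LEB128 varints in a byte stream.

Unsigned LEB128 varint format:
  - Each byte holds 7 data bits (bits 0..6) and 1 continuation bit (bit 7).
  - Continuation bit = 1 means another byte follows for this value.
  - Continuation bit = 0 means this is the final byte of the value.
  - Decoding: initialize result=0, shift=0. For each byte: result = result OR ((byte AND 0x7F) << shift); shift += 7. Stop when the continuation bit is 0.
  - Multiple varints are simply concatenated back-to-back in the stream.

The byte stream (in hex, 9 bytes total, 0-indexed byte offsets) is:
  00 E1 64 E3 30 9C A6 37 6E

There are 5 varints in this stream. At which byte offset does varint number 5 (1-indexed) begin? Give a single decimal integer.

  byte[0]=0x00 cont=0 payload=0x00=0: acc |= 0<<0 -> acc=0 shift=7 [end]
Varint 1: bytes[0:1] = 00 -> value 0 (1 byte(s))
  byte[1]=0xE1 cont=1 payload=0x61=97: acc |= 97<<0 -> acc=97 shift=7
  byte[2]=0x64 cont=0 payload=0x64=100: acc |= 100<<7 -> acc=12897 shift=14 [end]
Varint 2: bytes[1:3] = E1 64 -> value 12897 (2 byte(s))
  byte[3]=0xE3 cont=1 payload=0x63=99: acc |= 99<<0 -> acc=99 shift=7
  byte[4]=0x30 cont=0 payload=0x30=48: acc |= 48<<7 -> acc=6243 shift=14 [end]
Varint 3: bytes[3:5] = E3 30 -> value 6243 (2 byte(s))
  byte[5]=0x9C cont=1 payload=0x1C=28: acc |= 28<<0 -> acc=28 shift=7
  byte[6]=0xA6 cont=1 payload=0x26=38: acc |= 38<<7 -> acc=4892 shift=14
  byte[7]=0x37 cont=0 payload=0x37=55: acc |= 55<<14 -> acc=906012 shift=21 [end]
Varint 4: bytes[5:8] = 9C A6 37 -> value 906012 (3 byte(s))
  byte[8]=0x6E cont=0 payload=0x6E=110: acc |= 110<<0 -> acc=110 shift=7 [end]
Varint 5: bytes[8:9] = 6E -> value 110 (1 byte(s))

Answer: 8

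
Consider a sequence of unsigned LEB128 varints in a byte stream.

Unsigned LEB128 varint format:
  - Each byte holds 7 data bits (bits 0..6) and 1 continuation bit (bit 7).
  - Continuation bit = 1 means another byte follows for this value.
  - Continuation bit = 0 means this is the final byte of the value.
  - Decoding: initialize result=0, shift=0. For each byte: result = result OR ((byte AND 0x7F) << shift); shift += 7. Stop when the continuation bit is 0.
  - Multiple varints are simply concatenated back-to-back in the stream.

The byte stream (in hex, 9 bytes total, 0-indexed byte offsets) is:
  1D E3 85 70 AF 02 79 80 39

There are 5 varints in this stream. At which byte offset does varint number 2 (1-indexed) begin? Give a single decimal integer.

  byte[0]=0x1D cont=0 payload=0x1D=29: acc |= 29<<0 -> acc=29 shift=7 [end]
Varint 1: bytes[0:1] = 1D -> value 29 (1 byte(s))
  byte[1]=0xE3 cont=1 payload=0x63=99: acc |= 99<<0 -> acc=99 shift=7
  byte[2]=0x85 cont=1 payload=0x05=5: acc |= 5<<7 -> acc=739 shift=14
  byte[3]=0x70 cont=0 payload=0x70=112: acc |= 112<<14 -> acc=1835747 shift=21 [end]
Varint 2: bytes[1:4] = E3 85 70 -> value 1835747 (3 byte(s))
  byte[4]=0xAF cont=1 payload=0x2F=47: acc |= 47<<0 -> acc=47 shift=7
  byte[5]=0x02 cont=0 payload=0x02=2: acc |= 2<<7 -> acc=303 shift=14 [end]
Varint 3: bytes[4:6] = AF 02 -> value 303 (2 byte(s))
  byte[6]=0x79 cont=0 payload=0x79=121: acc |= 121<<0 -> acc=121 shift=7 [end]
Varint 4: bytes[6:7] = 79 -> value 121 (1 byte(s))
  byte[7]=0x80 cont=1 payload=0x00=0: acc |= 0<<0 -> acc=0 shift=7
  byte[8]=0x39 cont=0 payload=0x39=57: acc |= 57<<7 -> acc=7296 shift=14 [end]
Varint 5: bytes[7:9] = 80 39 -> value 7296 (2 byte(s))

Answer: 1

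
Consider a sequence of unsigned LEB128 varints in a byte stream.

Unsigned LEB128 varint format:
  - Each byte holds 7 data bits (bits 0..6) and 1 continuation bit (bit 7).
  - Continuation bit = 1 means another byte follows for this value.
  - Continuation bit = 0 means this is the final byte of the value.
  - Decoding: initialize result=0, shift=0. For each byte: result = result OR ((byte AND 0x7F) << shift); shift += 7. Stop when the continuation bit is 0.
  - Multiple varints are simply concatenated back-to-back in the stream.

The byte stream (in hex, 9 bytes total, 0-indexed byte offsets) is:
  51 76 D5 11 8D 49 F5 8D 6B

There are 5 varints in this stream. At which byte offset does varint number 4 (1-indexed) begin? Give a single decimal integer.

  byte[0]=0x51 cont=0 payload=0x51=81: acc |= 81<<0 -> acc=81 shift=7 [end]
Varint 1: bytes[0:1] = 51 -> value 81 (1 byte(s))
  byte[1]=0x76 cont=0 payload=0x76=118: acc |= 118<<0 -> acc=118 shift=7 [end]
Varint 2: bytes[1:2] = 76 -> value 118 (1 byte(s))
  byte[2]=0xD5 cont=1 payload=0x55=85: acc |= 85<<0 -> acc=85 shift=7
  byte[3]=0x11 cont=0 payload=0x11=17: acc |= 17<<7 -> acc=2261 shift=14 [end]
Varint 3: bytes[2:4] = D5 11 -> value 2261 (2 byte(s))
  byte[4]=0x8D cont=1 payload=0x0D=13: acc |= 13<<0 -> acc=13 shift=7
  byte[5]=0x49 cont=0 payload=0x49=73: acc |= 73<<7 -> acc=9357 shift=14 [end]
Varint 4: bytes[4:6] = 8D 49 -> value 9357 (2 byte(s))
  byte[6]=0xF5 cont=1 payload=0x75=117: acc |= 117<<0 -> acc=117 shift=7
  byte[7]=0x8D cont=1 payload=0x0D=13: acc |= 13<<7 -> acc=1781 shift=14
  byte[8]=0x6B cont=0 payload=0x6B=107: acc |= 107<<14 -> acc=1754869 shift=21 [end]
Varint 5: bytes[6:9] = F5 8D 6B -> value 1754869 (3 byte(s))

Answer: 4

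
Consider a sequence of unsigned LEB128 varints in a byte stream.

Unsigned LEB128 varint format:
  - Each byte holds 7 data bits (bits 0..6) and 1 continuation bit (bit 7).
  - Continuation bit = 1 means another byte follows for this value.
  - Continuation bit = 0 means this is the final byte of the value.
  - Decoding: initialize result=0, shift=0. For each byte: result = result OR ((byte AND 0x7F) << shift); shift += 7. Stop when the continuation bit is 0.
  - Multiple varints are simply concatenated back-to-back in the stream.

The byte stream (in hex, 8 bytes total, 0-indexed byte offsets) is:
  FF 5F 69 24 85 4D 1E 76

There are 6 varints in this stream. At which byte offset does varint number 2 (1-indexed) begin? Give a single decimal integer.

Answer: 2

Derivation:
  byte[0]=0xFF cont=1 payload=0x7F=127: acc |= 127<<0 -> acc=127 shift=7
  byte[1]=0x5F cont=0 payload=0x5F=95: acc |= 95<<7 -> acc=12287 shift=14 [end]
Varint 1: bytes[0:2] = FF 5F -> value 12287 (2 byte(s))
  byte[2]=0x69 cont=0 payload=0x69=105: acc |= 105<<0 -> acc=105 shift=7 [end]
Varint 2: bytes[2:3] = 69 -> value 105 (1 byte(s))
  byte[3]=0x24 cont=0 payload=0x24=36: acc |= 36<<0 -> acc=36 shift=7 [end]
Varint 3: bytes[3:4] = 24 -> value 36 (1 byte(s))
  byte[4]=0x85 cont=1 payload=0x05=5: acc |= 5<<0 -> acc=5 shift=7
  byte[5]=0x4D cont=0 payload=0x4D=77: acc |= 77<<7 -> acc=9861 shift=14 [end]
Varint 4: bytes[4:6] = 85 4D -> value 9861 (2 byte(s))
  byte[6]=0x1E cont=0 payload=0x1E=30: acc |= 30<<0 -> acc=30 shift=7 [end]
Varint 5: bytes[6:7] = 1E -> value 30 (1 byte(s))
  byte[7]=0x76 cont=0 payload=0x76=118: acc |= 118<<0 -> acc=118 shift=7 [end]
Varint 6: bytes[7:8] = 76 -> value 118 (1 byte(s))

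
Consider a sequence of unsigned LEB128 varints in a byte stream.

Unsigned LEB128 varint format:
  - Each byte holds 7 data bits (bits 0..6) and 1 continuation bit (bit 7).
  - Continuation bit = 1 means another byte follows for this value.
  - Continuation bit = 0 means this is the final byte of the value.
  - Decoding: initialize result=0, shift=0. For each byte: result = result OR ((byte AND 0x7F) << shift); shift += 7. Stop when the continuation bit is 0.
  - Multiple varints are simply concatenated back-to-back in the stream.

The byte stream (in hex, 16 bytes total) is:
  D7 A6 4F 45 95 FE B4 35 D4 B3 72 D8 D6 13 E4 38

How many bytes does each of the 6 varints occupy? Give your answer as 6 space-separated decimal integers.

Answer: 3 1 4 3 3 2

Derivation:
  byte[0]=0xD7 cont=1 payload=0x57=87: acc |= 87<<0 -> acc=87 shift=7
  byte[1]=0xA6 cont=1 payload=0x26=38: acc |= 38<<7 -> acc=4951 shift=14
  byte[2]=0x4F cont=0 payload=0x4F=79: acc |= 79<<14 -> acc=1299287 shift=21 [end]
Varint 1: bytes[0:3] = D7 A6 4F -> value 1299287 (3 byte(s))
  byte[3]=0x45 cont=0 payload=0x45=69: acc |= 69<<0 -> acc=69 shift=7 [end]
Varint 2: bytes[3:4] = 45 -> value 69 (1 byte(s))
  byte[4]=0x95 cont=1 payload=0x15=21: acc |= 21<<0 -> acc=21 shift=7
  byte[5]=0xFE cont=1 payload=0x7E=126: acc |= 126<<7 -> acc=16149 shift=14
  byte[6]=0xB4 cont=1 payload=0x34=52: acc |= 52<<14 -> acc=868117 shift=21
  byte[7]=0x35 cont=0 payload=0x35=53: acc |= 53<<21 -> acc=112017173 shift=28 [end]
Varint 3: bytes[4:8] = 95 FE B4 35 -> value 112017173 (4 byte(s))
  byte[8]=0xD4 cont=1 payload=0x54=84: acc |= 84<<0 -> acc=84 shift=7
  byte[9]=0xB3 cont=1 payload=0x33=51: acc |= 51<<7 -> acc=6612 shift=14
  byte[10]=0x72 cont=0 payload=0x72=114: acc |= 114<<14 -> acc=1874388 shift=21 [end]
Varint 4: bytes[8:11] = D4 B3 72 -> value 1874388 (3 byte(s))
  byte[11]=0xD8 cont=1 payload=0x58=88: acc |= 88<<0 -> acc=88 shift=7
  byte[12]=0xD6 cont=1 payload=0x56=86: acc |= 86<<7 -> acc=11096 shift=14
  byte[13]=0x13 cont=0 payload=0x13=19: acc |= 19<<14 -> acc=322392 shift=21 [end]
Varint 5: bytes[11:14] = D8 D6 13 -> value 322392 (3 byte(s))
  byte[14]=0xE4 cont=1 payload=0x64=100: acc |= 100<<0 -> acc=100 shift=7
  byte[15]=0x38 cont=0 payload=0x38=56: acc |= 56<<7 -> acc=7268 shift=14 [end]
Varint 6: bytes[14:16] = E4 38 -> value 7268 (2 byte(s))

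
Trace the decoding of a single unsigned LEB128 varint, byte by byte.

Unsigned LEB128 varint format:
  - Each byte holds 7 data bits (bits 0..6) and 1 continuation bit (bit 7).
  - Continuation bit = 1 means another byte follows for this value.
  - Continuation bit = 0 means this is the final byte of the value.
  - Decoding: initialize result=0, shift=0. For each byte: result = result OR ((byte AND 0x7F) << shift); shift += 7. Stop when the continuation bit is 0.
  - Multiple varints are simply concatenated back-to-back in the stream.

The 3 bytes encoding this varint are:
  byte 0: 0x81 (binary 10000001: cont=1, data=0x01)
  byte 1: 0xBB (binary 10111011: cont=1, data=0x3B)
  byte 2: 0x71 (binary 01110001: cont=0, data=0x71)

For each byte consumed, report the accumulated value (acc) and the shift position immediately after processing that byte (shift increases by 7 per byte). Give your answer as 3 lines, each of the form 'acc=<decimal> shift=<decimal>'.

Answer: acc=1 shift=7
acc=7553 shift=14
acc=1858945 shift=21

Derivation:
byte 0=0x81: payload=0x01=1, contrib = 1<<0 = 1; acc -> 1, shift -> 7
byte 1=0xBB: payload=0x3B=59, contrib = 59<<7 = 7552; acc -> 7553, shift -> 14
byte 2=0x71: payload=0x71=113, contrib = 113<<14 = 1851392; acc -> 1858945, shift -> 21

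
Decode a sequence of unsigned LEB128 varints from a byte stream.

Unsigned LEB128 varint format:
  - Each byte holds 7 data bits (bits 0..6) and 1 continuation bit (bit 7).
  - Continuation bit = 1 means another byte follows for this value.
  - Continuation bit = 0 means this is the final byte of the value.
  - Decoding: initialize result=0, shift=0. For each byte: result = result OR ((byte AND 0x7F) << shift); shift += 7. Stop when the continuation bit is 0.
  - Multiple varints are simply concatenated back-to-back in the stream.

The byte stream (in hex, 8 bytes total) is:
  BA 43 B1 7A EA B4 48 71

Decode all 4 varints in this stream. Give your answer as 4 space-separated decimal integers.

  byte[0]=0xBA cont=1 payload=0x3A=58: acc |= 58<<0 -> acc=58 shift=7
  byte[1]=0x43 cont=0 payload=0x43=67: acc |= 67<<7 -> acc=8634 shift=14 [end]
Varint 1: bytes[0:2] = BA 43 -> value 8634 (2 byte(s))
  byte[2]=0xB1 cont=1 payload=0x31=49: acc |= 49<<0 -> acc=49 shift=7
  byte[3]=0x7A cont=0 payload=0x7A=122: acc |= 122<<7 -> acc=15665 shift=14 [end]
Varint 2: bytes[2:4] = B1 7A -> value 15665 (2 byte(s))
  byte[4]=0xEA cont=1 payload=0x6A=106: acc |= 106<<0 -> acc=106 shift=7
  byte[5]=0xB4 cont=1 payload=0x34=52: acc |= 52<<7 -> acc=6762 shift=14
  byte[6]=0x48 cont=0 payload=0x48=72: acc |= 72<<14 -> acc=1186410 shift=21 [end]
Varint 3: bytes[4:7] = EA B4 48 -> value 1186410 (3 byte(s))
  byte[7]=0x71 cont=0 payload=0x71=113: acc |= 113<<0 -> acc=113 shift=7 [end]
Varint 4: bytes[7:8] = 71 -> value 113 (1 byte(s))

Answer: 8634 15665 1186410 113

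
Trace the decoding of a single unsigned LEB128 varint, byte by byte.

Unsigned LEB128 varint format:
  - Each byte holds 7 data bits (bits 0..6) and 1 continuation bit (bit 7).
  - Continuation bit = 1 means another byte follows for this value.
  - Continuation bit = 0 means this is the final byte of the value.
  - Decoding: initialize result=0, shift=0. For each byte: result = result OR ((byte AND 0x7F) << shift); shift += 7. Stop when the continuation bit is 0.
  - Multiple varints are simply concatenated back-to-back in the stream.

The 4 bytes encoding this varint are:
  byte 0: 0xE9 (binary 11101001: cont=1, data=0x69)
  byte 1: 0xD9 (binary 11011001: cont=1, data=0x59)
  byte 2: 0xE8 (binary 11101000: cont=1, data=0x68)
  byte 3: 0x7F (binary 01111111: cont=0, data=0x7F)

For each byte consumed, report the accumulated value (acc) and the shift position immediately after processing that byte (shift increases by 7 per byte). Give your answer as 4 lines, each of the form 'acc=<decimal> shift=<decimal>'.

Answer: acc=105 shift=7
acc=11497 shift=14
acc=1715433 shift=21
acc=268053737 shift=28

Derivation:
byte 0=0xE9: payload=0x69=105, contrib = 105<<0 = 105; acc -> 105, shift -> 7
byte 1=0xD9: payload=0x59=89, contrib = 89<<7 = 11392; acc -> 11497, shift -> 14
byte 2=0xE8: payload=0x68=104, contrib = 104<<14 = 1703936; acc -> 1715433, shift -> 21
byte 3=0x7F: payload=0x7F=127, contrib = 127<<21 = 266338304; acc -> 268053737, shift -> 28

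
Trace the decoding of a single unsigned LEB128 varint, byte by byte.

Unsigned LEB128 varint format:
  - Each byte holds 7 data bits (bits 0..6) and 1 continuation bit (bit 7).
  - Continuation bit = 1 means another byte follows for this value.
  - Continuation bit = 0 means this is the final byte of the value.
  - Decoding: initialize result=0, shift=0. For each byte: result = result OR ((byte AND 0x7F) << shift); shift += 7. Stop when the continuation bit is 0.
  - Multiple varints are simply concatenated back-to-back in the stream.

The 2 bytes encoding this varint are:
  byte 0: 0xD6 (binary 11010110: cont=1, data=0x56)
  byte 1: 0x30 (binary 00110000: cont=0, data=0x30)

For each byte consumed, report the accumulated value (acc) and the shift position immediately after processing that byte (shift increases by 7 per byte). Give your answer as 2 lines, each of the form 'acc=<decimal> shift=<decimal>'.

byte 0=0xD6: payload=0x56=86, contrib = 86<<0 = 86; acc -> 86, shift -> 7
byte 1=0x30: payload=0x30=48, contrib = 48<<7 = 6144; acc -> 6230, shift -> 14

Answer: acc=86 shift=7
acc=6230 shift=14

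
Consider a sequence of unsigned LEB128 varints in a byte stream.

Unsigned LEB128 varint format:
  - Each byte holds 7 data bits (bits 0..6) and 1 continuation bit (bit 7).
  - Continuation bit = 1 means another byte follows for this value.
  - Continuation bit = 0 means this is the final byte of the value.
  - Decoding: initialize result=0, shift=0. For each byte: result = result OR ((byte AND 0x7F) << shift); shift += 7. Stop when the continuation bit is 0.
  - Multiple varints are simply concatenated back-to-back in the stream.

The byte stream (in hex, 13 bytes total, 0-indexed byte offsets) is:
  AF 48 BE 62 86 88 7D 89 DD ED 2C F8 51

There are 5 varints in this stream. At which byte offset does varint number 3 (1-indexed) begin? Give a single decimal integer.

Answer: 4

Derivation:
  byte[0]=0xAF cont=1 payload=0x2F=47: acc |= 47<<0 -> acc=47 shift=7
  byte[1]=0x48 cont=0 payload=0x48=72: acc |= 72<<7 -> acc=9263 shift=14 [end]
Varint 1: bytes[0:2] = AF 48 -> value 9263 (2 byte(s))
  byte[2]=0xBE cont=1 payload=0x3E=62: acc |= 62<<0 -> acc=62 shift=7
  byte[3]=0x62 cont=0 payload=0x62=98: acc |= 98<<7 -> acc=12606 shift=14 [end]
Varint 2: bytes[2:4] = BE 62 -> value 12606 (2 byte(s))
  byte[4]=0x86 cont=1 payload=0x06=6: acc |= 6<<0 -> acc=6 shift=7
  byte[5]=0x88 cont=1 payload=0x08=8: acc |= 8<<7 -> acc=1030 shift=14
  byte[6]=0x7D cont=0 payload=0x7D=125: acc |= 125<<14 -> acc=2049030 shift=21 [end]
Varint 3: bytes[4:7] = 86 88 7D -> value 2049030 (3 byte(s))
  byte[7]=0x89 cont=1 payload=0x09=9: acc |= 9<<0 -> acc=9 shift=7
  byte[8]=0xDD cont=1 payload=0x5D=93: acc |= 93<<7 -> acc=11913 shift=14
  byte[9]=0xED cont=1 payload=0x6D=109: acc |= 109<<14 -> acc=1797769 shift=21
  byte[10]=0x2C cont=0 payload=0x2C=44: acc |= 44<<21 -> acc=94072457 shift=28 [end]
Varint 4: bytes[7:11] = 89 DD ED 2C -> value 94072457 (4 byte(s))
  byte[11]=0xF8 cont=1 payload=0x78=120: acc |= 120<<0 -> acc=120 shift=7
  byte[12]=0x51 cont=0 payload=0x51=81: acc |= 81<<7 -> acc=10488 shift=14 [end]
Varint 5: bytes[11:13] = F8 51 -> value 10488 (2 byte(s))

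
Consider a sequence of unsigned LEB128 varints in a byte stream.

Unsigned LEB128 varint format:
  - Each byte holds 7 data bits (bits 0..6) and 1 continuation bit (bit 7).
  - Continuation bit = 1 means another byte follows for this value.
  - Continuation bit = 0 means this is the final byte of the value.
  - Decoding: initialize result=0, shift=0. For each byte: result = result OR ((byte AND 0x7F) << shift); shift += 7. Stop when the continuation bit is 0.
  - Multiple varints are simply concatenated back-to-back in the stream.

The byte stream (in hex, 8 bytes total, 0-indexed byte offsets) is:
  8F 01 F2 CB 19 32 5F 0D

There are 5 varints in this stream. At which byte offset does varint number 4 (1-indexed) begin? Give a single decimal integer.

  byte[0]=0x8F cont=1 payload=0x0F=15: acc |= 15<<0 -> acc=15 shift=7
  byte[1]=0x01 cont=0 payload=0x01=1: acc |= 1<<7 -> acc=143 shift=14 [end]
Varint 1: bytes[0:2] = 8F 01 -> value 143 (2 byte(s))
  byte[2]=0xF2 cont=1 payload=0x72=114: acc |= 114<<0 -> acc=114 shift=7
  byte[3]=0xCB cont=1 payload=0x4B=75: acc |= 75<<7 -> acc=9714 shift=14
  byte[4]=0x19 cont=0 payload=0x19=25: acc |= 25<<14 -> acc=419314 shift=21 [end]
Varint 2: bytes[2:5] = F2 CB 19 -> value 419314 (3 byte(s))
  byte[5]=0x32 cont=0 payload=0x32=50: acc |= 50<<0 -> acc=50 shift=7 [end]
Varint 3: bytes[5:6] = 32 -> value 50 (1 byte(s))
  byte[6]=0x5F cont=0 payload=0x5F=95: acc |= 95<<0 -> acc=95 shift=7 [end]
Varint 4: bytes[6:7] = 5F -> value 95 (1 byte(s))
  byte[7]=0x0D cont=0 payload=0x0D=13: acc |= 13<<0 -> acc=13 shift=7 [end]
Varint 5: bytes[7:8] = 0D -> value 13 (1 byte(s))

Answer: 6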